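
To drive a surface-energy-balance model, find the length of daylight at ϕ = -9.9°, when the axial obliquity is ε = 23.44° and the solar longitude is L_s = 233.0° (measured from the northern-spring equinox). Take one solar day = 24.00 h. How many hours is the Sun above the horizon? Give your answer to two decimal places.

Solar declination: sin δ = sin ε · sin L_s = sin 23.44° × sin 233.0° = -0.31769, so δ = -18.523°.
cos h₀ = −tan ϕ · tan δ = −tan(-9.9°) × tan(-18.523°) = -0.0585, so h₀ = 1.6293 rad = 93.35°.
Daylight = 2h₀/(2π) × 24.00 h = (1.6293/π) × 24.00 = 12.45 h.

12.45 h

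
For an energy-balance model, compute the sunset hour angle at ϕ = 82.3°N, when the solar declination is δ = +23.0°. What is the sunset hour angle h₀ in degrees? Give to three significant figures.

Sunrise equation: cos h₀ = −tan ϕ · tan δ = -3.1395 ≤ −1, so the Sun never sets (polar day) and h₀ = π.

h₀ = 180°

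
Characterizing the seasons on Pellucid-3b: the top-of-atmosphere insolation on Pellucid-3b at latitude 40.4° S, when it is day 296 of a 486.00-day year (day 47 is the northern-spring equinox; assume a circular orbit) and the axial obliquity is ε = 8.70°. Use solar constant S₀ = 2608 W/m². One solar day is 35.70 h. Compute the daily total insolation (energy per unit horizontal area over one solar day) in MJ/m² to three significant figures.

Solar longitude: λ_s = 360° × (296 − 47)/486.00 = 184.444°.
sin δ = sin 8.70° × sin 184.444° = -0.01172, so δ = -0.672°.
cos H₀ = −tan(-40.4°) tan(-0.672°) = -0.0100, H₀ = 1.5808 rad.
Bracket: H₀ sin φ sin δ + cos φ cos δ sin H₀ = 1.5808×-0.64812×-0.01172 + 0.76154×0.99993×0.99995 = 0.012008 + 0.761449 = 0.773457.
Q̄ = (S₀/π) × [bracket] = (2608/π) × 0.773457 = 642.09 W/m².
Daily total = Q̄ × 35.70 h × 3600 s/h = 642.09 × 35.70 × 3600 / 10⁶ = 82.52 MJ/m².

82.5 MJ/m²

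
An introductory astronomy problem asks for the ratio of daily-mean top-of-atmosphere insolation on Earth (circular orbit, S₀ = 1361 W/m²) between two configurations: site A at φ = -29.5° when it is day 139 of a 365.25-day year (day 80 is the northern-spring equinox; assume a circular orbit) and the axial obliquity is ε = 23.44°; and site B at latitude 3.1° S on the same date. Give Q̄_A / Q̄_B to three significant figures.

— Configuration A (φ=-29.5°):
Solar longitude: λ_s = 360° × (139 − 80)/365.25 = 58.152°.
sin δ = sin 23.44° × sin 58.152° = 0.33790, so δ = +19.749°.
cos H₀ = −tan(-29.5°) tan(+19.749°) = 0.2031, H₀ = 1.3663 rad.
Bracket: H₀ sin φ sin δ + cos φ cos δ sin H₀ = 1.3663×-0.49242×0.33790 + 0.87036×0.94118×0.97915 = -0.227337 + 0.802086 = 0.574749.
Q̄ = (S₀/π) × [bracket] = (1361/π) × 0.574749 = 248.99 W/m².
— Configuration B (φ=-3.1°):
cos H₀ = −tan(-3.1°) tan(+19.749°) = 0.0194, H₀ = 1.5514 rad.
Bracket: H₀ sin φ sin δ + cos φ cos δ sin H₀ = 1.5514×-0.05408×0.33790 + 0.99854×0.94118×0.99981 = -0.028350 + 0.939627 = 0.911277.
Q̄ = (S₀/π) × [bracket] = (1361/π) × 0.911277 = 394.78 W/m².
Ratio Q̄_A / Q̄_B = 248.99 / 394.78 = 0.6307.

Q̄_A / Q̄_B ≈ 0.631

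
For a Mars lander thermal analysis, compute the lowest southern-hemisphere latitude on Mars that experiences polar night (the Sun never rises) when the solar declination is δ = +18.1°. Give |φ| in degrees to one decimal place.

Polar night requires cos H₀ = −tan φ tan δ ≥ 1, i.e. tan φ tan δ ≤ −1.
The boundary is |tan φ| · |tan δ| = 1, so |φ| = 90° − |δ| = 90° − 18.1° = 71.9° in the southern hemisphere.

|φ| = 71.9°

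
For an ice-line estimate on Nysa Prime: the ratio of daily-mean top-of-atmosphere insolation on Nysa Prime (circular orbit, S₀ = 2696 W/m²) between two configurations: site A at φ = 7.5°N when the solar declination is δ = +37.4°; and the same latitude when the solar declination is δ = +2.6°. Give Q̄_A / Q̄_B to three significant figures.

Q̄_A / Q̄_B ≈ 0.916

— Configuration A (φ=+7.5°):
cos H₀ = −tan(+7.5°) tan(+37.400°) = -0.1007, H₀ = 1.6716 rad.
Bracket: H₀ sin φ sin δ + cos φ cos δ sin H₀ = 1.6716×0.13053×0.60738 + 0.99144×0.79441×0.99492 = 0.132527 + 0.783609 = 0.916136.
Q̄ = (S₀/π) × [bracket] = (2696/π) × 0.916136 = 786.19 W/m².
— Configuration B (φ=+7.5°):
cos H₀ = −tan(+7.5°) tan(+2.600°) = -0.0060, H₀ = 1.5768 rad.
Bracket: H₀ sin φ sin δ + cos φ cos δ sin H₀ = 1.5768×0.13053×0.04536 + 0.99144×0.99897×0.99998 = 0.009336 + 0.990399 = 0.999735.
Q̄ = (S₀/π) × [bracket] = (2696/π) × 0.999735 = 857.94 W/m².
Ratio Q̄_A / Q̄_B = 786.19 / 857.94 = 0.9164.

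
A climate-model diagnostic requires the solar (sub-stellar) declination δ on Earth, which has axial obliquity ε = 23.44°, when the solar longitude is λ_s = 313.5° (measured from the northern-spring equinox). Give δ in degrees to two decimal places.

δ = -16.77°

sin δ = sin ε · sin λ_s = sin 23.44° × sin 313.5° = -0.288546.
δ = arcsin(-0.288546) = -16.77°.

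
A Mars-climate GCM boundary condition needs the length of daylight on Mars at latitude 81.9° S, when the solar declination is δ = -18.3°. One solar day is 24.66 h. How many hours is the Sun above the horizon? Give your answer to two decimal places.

24.66 h

Sunrise equation: cos h₀ = −tan ϕ · tan δ = -2.3237 ≤ −1, so the Sun never sets (polar day) and h₀ = π.
Daylight = 2h₀/(2π) × 24.66 h = (3.1416/π) × 24.66 = 24.66 h.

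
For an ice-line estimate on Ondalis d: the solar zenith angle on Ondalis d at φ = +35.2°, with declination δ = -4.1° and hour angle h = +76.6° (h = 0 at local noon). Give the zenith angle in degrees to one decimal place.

θ_z = 81.5°

cos θ_z = sin φ sin δ + cos φ cos δ cos h = -0.041213 + 0.188887 = 0.147674.
θ_z = arccos(0.147674) = 81.5°.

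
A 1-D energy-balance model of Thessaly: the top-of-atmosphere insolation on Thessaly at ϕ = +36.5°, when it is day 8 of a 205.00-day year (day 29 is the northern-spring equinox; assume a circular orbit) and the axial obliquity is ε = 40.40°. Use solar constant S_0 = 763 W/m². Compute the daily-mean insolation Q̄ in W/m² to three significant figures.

Q̄ ≈ 100 W/m²

Solar longitude: L_s = 360° × (8 − 29)/205.00 = -36.878°, i.e. -36.878° + 360° = 323.122°.
sin δ = sin 40.40° × sin 323.122° = -0.38895, so δ = -22.889°.
cos h₀ = −tan(+36.5°) tan(-22.889°) = 0.3124, h₀ = 1.2531 rad.
Bracket: h₀ sin ϕ sin δ + cos ϕ cos δ sin h₀ = 1.2531×0.59482×-0.38895 + 0.80386×0.92126×0.94995 = -0.289911 + 0.703499 = 0.413588.
Q̄ = (S_0/π) × [bracket] = (763/π) × 0.413588 = 100.4 W/m².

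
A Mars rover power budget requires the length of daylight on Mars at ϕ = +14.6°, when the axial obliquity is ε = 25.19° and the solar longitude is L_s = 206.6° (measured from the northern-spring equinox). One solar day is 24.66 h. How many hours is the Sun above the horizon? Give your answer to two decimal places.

11.93 h

Solar declination: sin δ = sin ε · sin L_s = sin 25.19° × sin 206.6° = -0.19058, so δ = -10.986°.
cos h₀ = −tan ϕ · tan δ = −tan(+14.6°) × tan(-10.986°) = 0.0506, so h₀ = 1.5202 rad = 87.10°.
Daylight = 2h₀/(2π) × 24.66 h = (1.5202/π) × 24.66 = 11.93 h.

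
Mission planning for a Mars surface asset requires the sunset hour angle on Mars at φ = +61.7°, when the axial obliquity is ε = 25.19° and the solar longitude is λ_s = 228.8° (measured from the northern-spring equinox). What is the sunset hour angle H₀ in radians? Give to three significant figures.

H₀ = 0.892 rad

Solar declination: sin δ = sin ε · sin λ_s = sin 25.19° × sin 228.8° = -0.32024, so δ = -18.678°.
cos H₀ = −tan φ · tan δ = −tan(+61.7°) × tan(-18.678°) = 0.6278, so H₀ = 0.8920 rad = 51.11°.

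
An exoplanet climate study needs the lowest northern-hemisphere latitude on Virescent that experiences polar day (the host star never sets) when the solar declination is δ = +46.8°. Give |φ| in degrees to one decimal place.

Polar day requires cos H₀ = −tan φ tan δ ≤ −1, i.e. tan φ tan δ ≥ 1.
The boundary is |tan φ| · |tan δ| = 1, so |φ| = 90° − |δ| = 90° − 46.8° = 43.2° in the northern hemisphere.

|φ| = 43.2°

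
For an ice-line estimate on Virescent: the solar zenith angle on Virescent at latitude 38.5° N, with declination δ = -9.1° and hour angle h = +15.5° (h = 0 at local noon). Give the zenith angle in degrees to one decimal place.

cos θ_z = sin φ sin δ + cos φ cos δ cos h = -0.098456 + 0.744653 = 0.646197.
θ_z = arccos(0.646197) = 49.7°.

θ_z = 49.7°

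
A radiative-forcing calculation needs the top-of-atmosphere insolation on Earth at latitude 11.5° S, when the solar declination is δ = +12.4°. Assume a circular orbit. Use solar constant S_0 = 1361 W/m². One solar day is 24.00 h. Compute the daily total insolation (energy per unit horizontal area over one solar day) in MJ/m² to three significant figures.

33.3 MJ/m²

cos h₀ = −tan(-11.5°) tan(+12.400°) = 0.0447, h₀ = 1.5260 rad.
Bracket: h₀ sin ϕ sin δ + cos ϕ cos δ sin h₀ = 1.5260×-0.19937×0.21474 + 0.97992×0.97667×0.99900 = -0.065332 + 0.956101 = 0.890769.
Q̄ = (S_0/π) × [bracket] = (1361/π) × 0.890769 = 385.90 W/m².
Daily total = Q̄ × 24.00 h × 3600 s/h = 385.90 × 24.00 × 3600 / 10⁶ = 33.34 MJ/m².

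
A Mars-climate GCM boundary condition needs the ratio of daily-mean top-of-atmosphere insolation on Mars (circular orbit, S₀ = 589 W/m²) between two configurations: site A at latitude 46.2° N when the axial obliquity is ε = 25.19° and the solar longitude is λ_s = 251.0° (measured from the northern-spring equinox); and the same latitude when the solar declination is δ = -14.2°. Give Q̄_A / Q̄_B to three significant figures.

Q̄_A / Q̄_B ≈ 0.589

— Configuration A (φ=+46.2°):
Solar declination: sin δ = sin ε · sin λ_s = sin 25.19° × sin 251.0° = -0.40243, so δ = -23.730°.
cos H₀ = −tan(+46.2°) tan(-23.730°) = 0.4584, H₀ = 1.0946 rad.
Bracket: H₀ sin φ sin δ + cos φ cos δ sin H₀ = 1.0946×0.72176×-0.40243 + 0.69214×0.91545×0.88874 = -0.317935 + 0.563123 = 0.245188.
Q̄ = (S₀/π) × [bracket] = (589/π) × 0.245188 = 45.969 W/m².
— Configuration B (φ=+46.2°):
cos H₀ = −tan(+46.2°) tan(-14.200°) = 0.2639, H₀ = 1.3038 rad.
Bracket: H₀ sin φ sin δ + cos φ cos δ sin H₀ = 1.3038×0.72176×-0.24531 + 0.69214×0.96945×0.96456 = -0.230844 + 0.647215 = 0.416371.
Q̄ = (S₀/π) × [bracket] = (589/π) × 0.416371 = 78.063 W/m².
Ratio Q̄_A / Q̄_B = 45.969 / 78.063 = 0.5889.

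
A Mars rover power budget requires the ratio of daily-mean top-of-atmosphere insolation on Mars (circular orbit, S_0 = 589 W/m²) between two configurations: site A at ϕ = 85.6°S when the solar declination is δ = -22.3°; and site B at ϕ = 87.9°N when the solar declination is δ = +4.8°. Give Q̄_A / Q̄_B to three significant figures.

— Configuration A (ϕ=-85.6°):
cos h₀ = −tan(-85.6°) tan(-22.300°) = -5.3301 ≤ −1 ⇒ polar day, h₀ = π.
Bracket: h₀ sin ϕ sin δ + cos ϕ cos δ sin h₀ = 3.1416×-0.99705×-0.37946 + 0.07672×0.92521×0.00000 = 1.188595 + 0.000000 = 1.188595.
Q̄ = (S_0/π) × [bracket] = (589/π) × 1.188595 = 222.84 W/m².
— Configuration B (ϕ=+87.9°):
cos h₀ = −tan(+87.9°) tan(+4.800°) = -2.2901 ≤ −1 ⇒ polar day, h₀ = π.
Bracket: h₀ sin ϕ sin δ + cos ϕ cos δ sin h₀ = 3.1416×0.99933×0.08368 + 0.03664×0.99649×0.00000 = 0.262713 + 0.000000 = 0.262713.
Q̄ = (S_0/π) × [bracket] = (589/π) × 0.262713 = 49.255 W/m².
Ratio Q̄_A / Q̄_B = 222.84 / 49.255 = 4.524.

Q̄_A / Q̄_B ≈ 4.52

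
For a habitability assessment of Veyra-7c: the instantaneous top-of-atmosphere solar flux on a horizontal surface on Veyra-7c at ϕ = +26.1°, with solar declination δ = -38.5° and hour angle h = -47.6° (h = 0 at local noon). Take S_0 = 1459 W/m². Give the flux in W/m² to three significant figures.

cos θ_z = sin ϕ sin δ + cos ϕ cos δ cos h = -0.273869 + 0.473902 = 0.200033.
Flux = S_0 · cos θ_z = 1459 × 0.200033 = 291.8 W/m².

292 W/m²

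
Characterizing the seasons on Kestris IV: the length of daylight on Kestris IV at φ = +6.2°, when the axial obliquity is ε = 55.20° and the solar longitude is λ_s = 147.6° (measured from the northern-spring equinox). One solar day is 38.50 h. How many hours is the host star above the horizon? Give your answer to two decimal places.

19.90 h

Solar declination: sin δ = sin ε · sin λ_s = sin 55.20° × sin 147.6° = 0.43999, so δ = +26.103°.
cos H₀ = −tan φ · tan δ = −tan(+6.2°) × tan(+26.103°) = -0.0532, so H₀ = 1.6240 rad = 93.05°.
Daylight = 2H₀/(2π) × 38.50 h = (1.6240/π) × 38.50 = 19.90 h.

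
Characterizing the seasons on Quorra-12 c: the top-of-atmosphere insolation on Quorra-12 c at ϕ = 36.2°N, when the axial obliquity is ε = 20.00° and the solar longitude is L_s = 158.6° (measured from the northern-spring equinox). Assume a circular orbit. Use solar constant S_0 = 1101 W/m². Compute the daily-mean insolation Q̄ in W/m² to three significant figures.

Q̄ ≈ 322 W/m²

Solar declination: sin δ = sin ε · sin L_s = sin 20.00° × sin 158.6° = 0.12480, so δ = +7.169°.
cos h₀ = −tan(+36.2°) tan(+7.169°) = -0.0921, h₀ = 1.6630 rad.
Bracket: h₀ sin ϕ sin δ + cos ϕ cos δ sin h₀ = 1.6630×0.59061×0.12480 + 0.80696×0.99218×0.99575 = 0.122577 + 0.797247 = 0.919824.
Q̄ = (S_0/π) × [bracket] = (1101/π) × 0.919824 = 322.4 W/m².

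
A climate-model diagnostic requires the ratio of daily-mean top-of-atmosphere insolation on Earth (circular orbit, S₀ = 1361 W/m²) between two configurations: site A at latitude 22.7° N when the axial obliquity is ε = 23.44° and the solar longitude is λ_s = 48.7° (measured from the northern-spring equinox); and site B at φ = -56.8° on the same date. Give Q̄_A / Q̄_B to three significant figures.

— Configuration A (φ=+22.7°):
Solar declination: sin δ = sin ε · sin λ_s = sin 23.44° × sin 48.7° = 0.29884, so δ = +17.388°.
cos H₀ = −tan(+22.7°) tan(+17.388°) = -0.1310, H₀ = 1.7022 rad.
Bracket: H₀ sin φ sin δ + cos φ cos δ sin H₀ = 1.7022×0.38591×0.29884 + 0.92254×0.95430×0.99138 = 0.196307 + 0.872791 = 1.069098.
Q̄ = (S₀/π) × [bracket] = (1361/π) × 1.069098 = 463.15 W/m².
— Configuration B (φ=-56.8°):
cos H₀ = −tan(-56.8°) tan(+17.388°) = 0.4786, H₀ = 1.0718 rad.
Bracket: H₀ sin φ sin δ + cos φ cos δ sin H₀ = 1.0718×-0.83676×0.29884 + 0.54756×0.95430×0.87806 = -0.268011 + 0.458818 = 0.190807.
Q̄ = (S₀/π) × [bracket] = (1361/π) × 0.190807 = 82.661 W/m².
Ratio Q̄_A / Q̄_B = 463.15 / 82.661 = 5.603.

Q̄_A / Q̄_B ≈ 5.60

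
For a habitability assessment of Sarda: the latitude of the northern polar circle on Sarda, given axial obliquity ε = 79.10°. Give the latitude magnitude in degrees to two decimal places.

10.90°

The polar circle is the lowest latitude that experiences at least one full rotation of continuous daylight at the northern-summer solstice; it lies at |ϕ| = 90° − ε = 90° − 79.10° = 10.90°.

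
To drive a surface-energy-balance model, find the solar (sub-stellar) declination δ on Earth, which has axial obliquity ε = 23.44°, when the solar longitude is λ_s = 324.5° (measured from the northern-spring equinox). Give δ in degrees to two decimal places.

δ = -13.36°

sin δ = sin ε · sin λ_s = sin 23.44° × sin 324.5° = -0.230997.
δ = arcsin(-0.230997) = -13.36°.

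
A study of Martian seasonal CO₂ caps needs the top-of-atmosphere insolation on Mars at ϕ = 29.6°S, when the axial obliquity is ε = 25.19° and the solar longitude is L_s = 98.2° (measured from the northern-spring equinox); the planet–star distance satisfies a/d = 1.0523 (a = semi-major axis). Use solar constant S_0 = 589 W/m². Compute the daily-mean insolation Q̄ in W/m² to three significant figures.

Q̄ ≈ 102 W/m²

Solar declination: sin δ = sin ε · sin L_s = sin 25.19° × sin 98.2° = 0.42127, so δ = +24.915°.
cos h₀ = −tan(-29.6°) tan(+24.915°) = 0.2639, h₀ = 1.3038 rad.
Bracket: h₀ sin ϕ sin δ + cos ϕ cos δ sin h₀ = 1.3038×-0.49394×0.42127 + 0.86949×0.90694×0.96456 = -0.271297 + 0.760628 = 0.489331.
Inverse-square distance factor (a/d)² = 1.0523² = 1.107335.
Q̄ = (S_0/π) × 1.107335 × [bracket] = (589/π) × 1.107335 × 0.489331 = 101.6 W/m².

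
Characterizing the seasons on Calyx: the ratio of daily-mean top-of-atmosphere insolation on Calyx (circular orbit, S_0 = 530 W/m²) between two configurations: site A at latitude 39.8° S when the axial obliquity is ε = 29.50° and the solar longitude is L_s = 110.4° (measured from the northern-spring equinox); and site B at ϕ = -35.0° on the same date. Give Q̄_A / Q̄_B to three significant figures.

— Configuration A (ϕ=-39.8°):
Solar declination: sin δ = sin ε · sin L_s = sin 29.50° × sin 110.4° = 0.46154, so δ = +27.487°.
cos h₀ = −tan(-39.8°) tan(+27.487°) = 0.4335, h₀ = 1.1225 rad.
Bracket: h₀ sin ϕ sin δ + cos ϕ cos δ sin h₀ = 1.1225×-0.64011×0.46154 + 0.76828×0.88712×0.90117 = -0.331627 + 0.614198 = 0.282571.
Q̄ = (S_0/π) × [bracket] = (530/π) × 0.282571 = 47.671 W/m².
— Configuration B (ϕ=-35.0°):
cos h₀ = −tan(-35.0°) tan(+27.487°) = 0.3643, h₀ = 1.1979 rad.
Bracket: h₀ sin ϕ sin δ + cos ϕ cos δ sin h₀ = 1.1979×-0.57358×0.46154 + 0.81915×0.88712×0.93128 = -0.317120 + 0.676747 = 0.359627.
Q̄ = (S_0/π) × [bracket] = (530/π) × 0.359627 = 60.671 W/m².
Ratio Q̄_A / Q̄_B = 47.671 / 60.671 = 0.7857.

Q̄_A / Q̄_B ≈ 0.786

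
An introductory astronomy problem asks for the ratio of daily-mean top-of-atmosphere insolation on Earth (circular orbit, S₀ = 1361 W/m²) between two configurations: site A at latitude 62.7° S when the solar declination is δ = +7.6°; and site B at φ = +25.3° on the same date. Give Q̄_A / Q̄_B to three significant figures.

Q̄_A / Q̄_B ≈ 0.289

— Configuration A (φ=-62.7°):
cos H₀ = −tan(-62.7°) tan(+7.600°) = 0.2585, H₀ = 1.3093 rad.
Bracket: H₀ sin φ sin δ + cos φ cos δ sin H₀ = 1.3093×-0.88862×0.13226 + 0.45865×0.99122×0.96601 = -0.153881 + 0.439170 = 0.285289.
Q̄ = (S₀/π) × [bracket] = (1361/π) × 0.285289 = 123.59 W/m².
— Configuration B (φ=+25.3°):
cos H₀ = −tan(+25.3°) tan(+7.600°) = -0.0631, H₀ = 1.6339 rad.
Bracket: H₀ sin φ sin δ + cos φ cos δ sin H₀ = 1.6339×0.42736×0.13226 + 0.90408×0.99122×0.99801 = 0.092352 + 0.894359 = 0.986711.
Q̄ = (S₀/π) × [bracket] = (1361/π) × 0.986711 = 427.46 W/m².
Ratio Q̄_A / Q̄_B = 123.59 / 427.46 = 0.2891.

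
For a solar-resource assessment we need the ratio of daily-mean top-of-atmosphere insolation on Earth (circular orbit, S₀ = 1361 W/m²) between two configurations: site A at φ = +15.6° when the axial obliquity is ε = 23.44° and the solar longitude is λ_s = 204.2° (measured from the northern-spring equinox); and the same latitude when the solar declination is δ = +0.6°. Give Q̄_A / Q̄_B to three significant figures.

Q̄_A / Q̄_B ≈ 0.912

— Configuration A (φ=+15.6°):
Solar declination: sin δ = sin ε · sin λ_s = sin 23.44° × sin 204.2° = -0.16306, so δ = -9.385°.
cos H₀ = −tan(+15.6°) tan(-9.385°) = 0.0461, H₀ = 1.5246 rad.
Bracket: H₀ sin φ sin δ + cos φ cos δ sin H₀ = 1.5246×0.26892×-0.16306 + 0.96316×0.98662×0.99893 = -0.066854 + 0.949256 = 0.882402.
Q̄ = (S₀/π) × [bracket] = (1361/π) × 0.882402 = 382.27 W/m².
— Configuration B (φ=+15.6°):
cos H₀ = −tan(+15.6°) tan(+0.600°) = -0.0029, H₀ = 1.5737 rad.
Bracket: H₀ sin φ sin δ + cos φ cos δ sin H₀ = 1.5737×0.26892×0.01047 + 0.96316×0.99995×1.00000 = 0.004431 + 0.963112 = 0.967543.
Q̄ = (S₀/π) × [bracket] = (1361/π) × 0.967543 = 419.16 W/m².
Ratio Q̄_A / Q̄_B = 382.27 / 419.16 = 0.9120.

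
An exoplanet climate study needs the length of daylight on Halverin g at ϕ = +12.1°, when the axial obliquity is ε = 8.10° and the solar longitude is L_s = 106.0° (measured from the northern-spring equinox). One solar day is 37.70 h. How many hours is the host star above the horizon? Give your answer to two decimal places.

Solar declination: sin δ = sin ε · sin L_s = sin 8.10° × sin 106.0° = 0.13544, so δ = +7.784°.
cos h₀ = −tan ϕ · tan δ = −tan(+12.1°) × tan(+7.784°) = -0.0293, so h₀ = 1.6001 rad = 91.68°.
Daylight = 2h₀/(2π) × 37.70 h = (1.6001/π) × 37.70 = 19.20 h.

19.20 h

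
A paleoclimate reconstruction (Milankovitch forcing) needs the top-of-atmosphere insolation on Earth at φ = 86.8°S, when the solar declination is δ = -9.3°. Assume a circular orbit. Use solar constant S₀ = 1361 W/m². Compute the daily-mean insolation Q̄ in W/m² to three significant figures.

cos H₀ = −tan(-86.8°) tan(-9.300°) = -2.9290 ≤ −1 ⇒ polar day, H₀ = π.
Bracket: H₀ sin φ sin δ + cos φ cos δ sin H₀ = 3.1416×-0.99844×-0.16160 + 0.05582×0.98686×0.00000 = 0.506891 + 0.000000 = 0.506891.
Q̄ = (S₀/π) × [bracket] = (1361/π) × 0.506891 = 219.6 W/m².

Q̄ ≈ 220 W/m²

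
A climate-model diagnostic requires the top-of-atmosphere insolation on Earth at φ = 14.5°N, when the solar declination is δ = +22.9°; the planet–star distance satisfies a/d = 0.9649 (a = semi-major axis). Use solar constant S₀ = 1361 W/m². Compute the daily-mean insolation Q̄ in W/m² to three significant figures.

Q̄ ≈ 424 W/m²

cos H₀ = −tan(+14.5°) tan(+22.900°) = -0.1092, H₀ = 1.6803 rad.
Bracket: H₀ sin φ sin δ + cos φ cos δ sin H₀ = 1.6803×0.25038×0.38912 + 0.96815×0.92119×0.99401 = 0.163708 + 0.886508 = 1.050216.
Inverse-square distance factor (a/d)² = 0.9649² = 0.931032.
Q̄ = (S₀/π) × 0.931032 × [bracket] = (1361/π) × 0.931032 × 1.050216 = 423.6 W/m².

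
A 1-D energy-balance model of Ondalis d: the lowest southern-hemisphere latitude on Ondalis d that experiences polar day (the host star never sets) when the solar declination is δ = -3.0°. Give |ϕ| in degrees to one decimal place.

Polar day requires cos h₀ = −tan ϕ tan δ ≤ −1, i.e. tan ϕ tan δ ≥ 1.
The boundary is |tan ϕ| · |tan δ| = 1, so |ϕ| = 90° − |δ| = 90° − 3.0° = 87.0° in the southern hemisphere.

|ϕ| = 87.0°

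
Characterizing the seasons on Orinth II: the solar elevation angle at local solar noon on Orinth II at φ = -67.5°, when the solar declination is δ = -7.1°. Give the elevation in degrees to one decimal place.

29.6°

At local noon the hour angle is zero, so the zenith angle equals |φ − δ| = |-67.5° − (-7.100°)| = 60.400°.
Elevation = 90° − 60.400° = 29.6°.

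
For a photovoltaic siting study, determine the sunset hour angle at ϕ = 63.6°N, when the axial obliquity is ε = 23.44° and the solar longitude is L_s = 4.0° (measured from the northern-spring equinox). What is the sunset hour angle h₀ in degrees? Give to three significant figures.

h₀ = 93.2°

Solar declination: sin δ = sin ε · sin L_s = sin 23.44° × sin 4.0° = 0.02775, so δ = +1.590°.
cos h₀ = −tan ϕ · tan δ = −tan(+63.6°) × tan(+1.590°) = -0.0559, so h₀ = 1.6267 rad = 93.21°.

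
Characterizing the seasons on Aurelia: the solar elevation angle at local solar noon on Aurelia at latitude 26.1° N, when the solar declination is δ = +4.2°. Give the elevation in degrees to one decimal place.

At local noon the hour angle is zero, so the zenith angle equals |ϕ − δ| = |+26.1° − (+4.200°)| = 21.900°.
Elevation = 90° − 21.900° = 68.1°.

68.1°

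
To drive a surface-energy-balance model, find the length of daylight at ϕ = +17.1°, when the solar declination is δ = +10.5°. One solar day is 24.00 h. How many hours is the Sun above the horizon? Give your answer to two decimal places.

12.44 h

cos h₀ = −tan ϕ · tan δ = −tan(+17.1°) × tan(+10.500°) = -0.0570, so h₀ = 1.6278 rad = 93.27°.
Daylight = 2h₀/(2π) × 24.00 h = (1.6278/π) × 24.00 = 12.44 h.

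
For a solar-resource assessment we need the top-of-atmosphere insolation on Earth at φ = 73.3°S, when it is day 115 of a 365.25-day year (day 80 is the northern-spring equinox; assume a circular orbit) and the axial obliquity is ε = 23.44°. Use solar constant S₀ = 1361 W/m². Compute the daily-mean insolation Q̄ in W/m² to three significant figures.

Q̄ ≈ 12.7 W/m²

Solar longitude: λ_s = 360° × (115 − 80)/365.25 = 34.497°.
sin δ = sin 23.44° × sin 34.497° = 0.22529, so δ = +13.020°.
cos H₀ = −tan(-73.3°) tan(+13.020°) = 0.7708, H₀ = 0.6908 rad.
Bracket: H₀ sin φ sin δ + cos φ cos δ sin H₀ = 0.6908×-0.95782×0.22529 + 0.28736×0.97429×0.63713 = -0.149066 + 0.178379 = 0.029313.
Q̄ = (S₀/π) × [bracket] = (1361/π) × 0.029313 = 12.70 W/m².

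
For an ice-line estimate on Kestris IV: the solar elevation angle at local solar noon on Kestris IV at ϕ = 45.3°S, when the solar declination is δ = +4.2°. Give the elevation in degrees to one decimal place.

At local noon the hour angle is zero, so the zenith angle equals |ϕ − δ| = |-45.3° − (+4.200°)| = 49.500°.
Elevation = 90° − 49.500° = 40.5°.

40.5°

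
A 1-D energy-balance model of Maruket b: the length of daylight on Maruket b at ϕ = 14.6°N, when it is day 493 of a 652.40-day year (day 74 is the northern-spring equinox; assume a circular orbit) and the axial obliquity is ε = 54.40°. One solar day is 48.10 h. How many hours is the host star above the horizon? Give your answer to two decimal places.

20.76 h

Solar longitude: L_s = 360° × (493 − 74)/652.40 = 231.208°.
sin δ = sin 54.40° × sin 231.208° = -0.63375, so δ = -39.327°.
cos h₀ = −tan ϕ · tan δ = −tan(+14.6°) × tan(-39.327°) = 0.2134, so h₀ = 1.3557 rad = 77.68°.
Daylight = 2h₀/(2π) × 48.10 h = (1.3557/π) × 48.10 = 20.76 h.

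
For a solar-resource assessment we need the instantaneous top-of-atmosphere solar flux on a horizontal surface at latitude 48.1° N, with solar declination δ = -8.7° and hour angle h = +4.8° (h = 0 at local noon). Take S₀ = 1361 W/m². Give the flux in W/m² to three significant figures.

cos θ_z = sin φ sin δ + cos φ cos δ cos h = -0.112585 + 0.657833 = 0.545248.
Flux = S₀ · cos θ_z = 1361 × 0.545248 = 742.1 W/m².

742 W/m²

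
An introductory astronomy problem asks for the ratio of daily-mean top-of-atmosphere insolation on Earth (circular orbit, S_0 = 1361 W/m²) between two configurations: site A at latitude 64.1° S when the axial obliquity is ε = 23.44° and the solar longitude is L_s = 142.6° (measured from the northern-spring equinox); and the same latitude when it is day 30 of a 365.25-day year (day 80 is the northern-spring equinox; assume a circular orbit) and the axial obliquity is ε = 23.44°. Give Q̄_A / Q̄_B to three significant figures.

— Configuration A (ϕ=-64.1°):
Solar declination: sin δ = sin ε · sin L_s = sin 23.44° × sin 142.6° = 0.24161, so δ = +13.981°.
cos h₀ = −tan(-64.1°) tan(+13.981°) = 0.5128, h₀ = 1.0324 rad.
Bracket: h₀ sin ϕ sin δ + cos ϕ cos δ sin h₀ = 1.0324×-0.89956×0.24161 + 0.43680×0.97037×0.85853 = -0.224385 + 0.363894 = 0.139509.
Q̄ = (S_0/π) × [bracket] = (1361/π) × 0.139509 = 60.438 W/m².
— Configuration B (ϕ=-64.1°):
Solar longitude: L_s = 360° × (30 − 80)/365.25 = -49.281°, i.e. -49.281° + 360° = 310.719°.
sin δ = sin 23.44° × sin 310.719° = -0.30149, so δ = -17.547°.
cos h₀ = −tan(-64.1°) tan(-17.547°) = -0.6512, h₀ = 2.2800 rad.
Bracket: h₀ sin ϕ sin δ + cos ϕ cos δ sin h₀ = 2.2800×-0.89956×-0.30149 + 0.43680×0.95347×0.75891 = 0.618355 + 0.316068 = 0.934423.
Q̄ = (S_0/π) × [bracket] = (1361/π) × 0.934423 = 404.81 W/m².
Ratio Q̄_A / Q̄_B = 60.438 / 404.81 = 0.1493.

Q̄_A / Q̄_B ≈ 0.149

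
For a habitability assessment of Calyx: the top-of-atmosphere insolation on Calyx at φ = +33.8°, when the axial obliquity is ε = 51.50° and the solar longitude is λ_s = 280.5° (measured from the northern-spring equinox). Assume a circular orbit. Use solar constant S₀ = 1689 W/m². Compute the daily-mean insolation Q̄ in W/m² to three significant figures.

Solar declination: sin δ = sin ε · sin λ_s = sin 51.50° × sin 280.5° = -0.76950, so δ = -50.309°.
cos H₀ = −tan(+33.8°) tan(-50.309°) = 0.8066, H₀ = 0.6324 rad.
Bracket: H₀ sin φ sin δ + cos φ cos δ sin H₀ = 0.6324×0.55630×-0.76950 + 0.83098×0.63864×0.59108 = -0.270713 + 0.313684 = 0.042971.
Q̄ = (S₀/π) × [bracket] = (1689/π) × 0.042971 = 23.10 W/m².

Q̄ ≈ 23.1 W/m²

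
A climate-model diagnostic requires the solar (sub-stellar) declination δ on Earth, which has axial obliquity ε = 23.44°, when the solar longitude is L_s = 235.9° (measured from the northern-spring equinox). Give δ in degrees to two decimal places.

sin δ = sin ε · sin L_s = sin 23.44° × sin 235.9° = -0.329393.
δ = arcsin(-0.329393) = -19.23°.

δ = -19.23°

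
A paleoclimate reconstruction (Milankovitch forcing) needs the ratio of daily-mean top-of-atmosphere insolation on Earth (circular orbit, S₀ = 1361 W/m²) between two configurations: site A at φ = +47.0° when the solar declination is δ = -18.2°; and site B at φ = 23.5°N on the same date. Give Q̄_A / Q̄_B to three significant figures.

— Configuration A (φ=+47.0°):
cos H₀ = −tan(+47.0°) tan(-18.200°) = 0.3526, H₀ = 1.2105 rad.
Bracket: H₀ sin φ sin δ + cos φ cos δ sin H₀ = 1.2105×0.73135×-0.31233 + 0.68200×0.94997×0.93578 = -0.276505 + 0.606273 = 0.329768.
Q̄ = (S₀/π) × [bracket] = (1361/π) × 0.329768 = 142.86 W/m².
— Configuration B (φ=+23.5°):
cos H₀ = −tan(+23.5°) tan(-18.200°) = 0.1430, H₀ = 1.4273 rad.
Bracket: H₀ sin φ sin δ + cos φ cos δ sin H₀ = 1.4273×0.39875×-0.31233 + 0.91706×0.94997×0.98973 = -0.177758 + 0.862232 = 0.684474.
Q̄ = (S₀/π) × [bracket] = (1361/π) × 0.684474 = 296.53 W/m².
Ratio Q̄_A / Q̄_B = 142.86 / 296.53 = 0.4818.

Q̄_A / Q̄_B ≈ 0.482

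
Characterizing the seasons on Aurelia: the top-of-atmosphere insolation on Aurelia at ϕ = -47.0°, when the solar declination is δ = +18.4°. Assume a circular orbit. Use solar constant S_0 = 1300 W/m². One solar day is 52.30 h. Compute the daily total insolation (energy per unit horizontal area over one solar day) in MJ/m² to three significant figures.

cos h₀ = −tan(-47.0°) tan(+18.400°) = 0.3567, h₀ = 1.2060 rad.
Bracket: h₀ sin ϕ sin δ + cos ϕ cos δ sin h₀ = 1.2060×-0.73135×0.31565 + 0.68200×0.94888×0.93421 = -0.278406 + 0.604561 = 0.326155.
Q̄ = (S_0/π) × [bracket] = (1300/π) × 0.326155 = 134.96 W/m².
Daily total = Q̄ × 52.30 h × 3600 s/h = 134.96 × 52.30 × 3600 / 10⁶ = 25.41 MJ/m².

25.4 MJ/m²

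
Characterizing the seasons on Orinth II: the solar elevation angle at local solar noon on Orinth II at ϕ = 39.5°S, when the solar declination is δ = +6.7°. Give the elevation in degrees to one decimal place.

43.8°

At local noon the hour angle is zero, so the zenith angle equals |ϕ − δ| = |-39.5° − (+6.700°)| = 46.200°.
Elevation = 90° − 46.200° = 43.8°.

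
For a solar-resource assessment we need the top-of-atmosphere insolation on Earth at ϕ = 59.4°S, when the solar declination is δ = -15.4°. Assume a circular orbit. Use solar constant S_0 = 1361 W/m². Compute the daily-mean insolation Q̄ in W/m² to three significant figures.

Q̄ ≈ 392 W/m²

cos h₀ = −tan(-59.4°) tan(-15.400°) = -0.4658, h₀ = 2.0553 rad.
Bracket: h₀ sin ϕ sin δ + cos ϕ cos δ sin h₀ = 2.0553×-0.86074×-0.26556 + 0.50904×0.96410×0.88491 = 0.469797 + 0.434283 = 0.904080.
Q̄ = (S_0/π) × [bracket] = (1361/π) × 0.904080 = 391.7 W/m².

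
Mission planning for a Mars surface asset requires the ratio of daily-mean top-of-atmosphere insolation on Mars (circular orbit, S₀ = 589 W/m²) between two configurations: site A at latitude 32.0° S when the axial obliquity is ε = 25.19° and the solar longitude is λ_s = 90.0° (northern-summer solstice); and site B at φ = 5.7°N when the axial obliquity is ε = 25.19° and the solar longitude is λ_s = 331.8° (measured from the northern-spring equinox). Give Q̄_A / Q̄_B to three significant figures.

— Configuration A (φ=-32.0°):
Solar declination: sin δ = sin ε · sin λ_s = sin 25.19° × sin 90.0° = 0.42562, so δ = +25.190°.
cos H₀ = −tan(-32.0°) tan(+25.190°) = 0.2939, H₀ = 1.2725 rad.
Bracket: H₀ sin φ sin δ + cos φ cos δ sin H₀ = 1.2725×-0.52992×0.42562 + 0.84805×0.90490×0.95583 = -0.287005 + 0.733504 = 0.446499.
Q̄ = (S₀/π) × [bracket] = (589/π) × 0.446499 = 83.712 W/m².
— Configuration B (φ=+5.7°):
Solar declination: sin δ = sin ε · sin λ_s = sin 25.19° × sin 331.8° = -0.20113, so δ = -11.603°.
cos H₀ = −tan(+5.7°) tan(-11.603°) = 0.0205, H₀ = 1.5503 rad.
Bracket: H₀ sin φ sin δ + cos φ cos δ sin H₀ = 1.5503×0.09932×-0.20113 + 0.99506×0.97957×0.99979 = -0.030969 + 0.974526 = 0.943557.
Q̄ = (S₀/π) × [bracket] = (589/π) × 0.943557 = 176.90 W/m².
Ratio Q̄_A / Q̄_B = 83.712 / 176.90 = 0.4732.

Q̄_A / Q̄_B ≈ 0.473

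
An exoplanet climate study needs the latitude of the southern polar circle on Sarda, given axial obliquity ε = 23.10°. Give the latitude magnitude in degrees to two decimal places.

66.90°

The polar circle is the lowest latitude that experiences at least one full rotation of continuous darkness at the northern-summer solstice; it lies at |φ| = 90° − ε = 90° − 23.10° = 66.90°.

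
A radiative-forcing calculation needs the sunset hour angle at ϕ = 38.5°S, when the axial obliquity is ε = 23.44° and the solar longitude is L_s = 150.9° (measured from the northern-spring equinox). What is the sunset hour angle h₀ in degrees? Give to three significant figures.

h₀ = 81.0°

Solar declination: sin δ = sin ε · sin L_s = sin 23.44° × sin 150.9° = 0.19346, so δ = +11.155°.
cos h₀ = −tan ϕ · tan δ = −tan(-38.5°) × tan(+11.155°) = 0.1568, so h₀ = 1.4133 rad = 80.98°.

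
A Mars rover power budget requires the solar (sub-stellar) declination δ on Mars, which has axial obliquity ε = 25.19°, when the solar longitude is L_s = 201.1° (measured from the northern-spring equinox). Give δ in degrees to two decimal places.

δ = -8.81°

sin δ = sin ε · sin L_s = sin 25.19° × sin 201.1° = -0.153222.
δ = arcsin(-0.153222) = -8.81°.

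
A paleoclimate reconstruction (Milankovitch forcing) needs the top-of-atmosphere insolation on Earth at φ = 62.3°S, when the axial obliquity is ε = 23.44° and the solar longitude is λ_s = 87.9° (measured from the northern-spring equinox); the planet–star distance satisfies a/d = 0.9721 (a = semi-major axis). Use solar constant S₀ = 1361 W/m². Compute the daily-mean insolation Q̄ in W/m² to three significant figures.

Q̄ ≈ 12.1 W/m²

Solar declination: sin δ = sin ε · sin λ_s = sin 23.44° × sin 87.9° = 0.39752, so δ = +23.423°.
cos H₀ = −tan(-62.3°) tan(+23.423°) = 0.8252, H₀ = 0.6003 rad.
Bracket: H₀ sin φ sin δ + cos φ cos δ sin H₀ = 0.6003×-0.88539×0.39752 + 0.46484×0.91759×0.56489 = -0.211282 + 0.240944 = 0.029662.
Inverse-square distance factor (a/d)² = 0.9721² = 0.944978.
Q̄ = (S₀/π) × 0.944978 × [bracket] = (1361/π) × 0.944978 × 0.029662 = 12.14 W/m².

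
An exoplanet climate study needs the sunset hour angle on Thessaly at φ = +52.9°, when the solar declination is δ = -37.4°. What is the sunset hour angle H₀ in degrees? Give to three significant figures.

cos H₀ = −tan φ · tan δ = 1.0109 ≥ 1, so the host star never rises (polar night) and H₀ = 0.

H₀ = 0.00°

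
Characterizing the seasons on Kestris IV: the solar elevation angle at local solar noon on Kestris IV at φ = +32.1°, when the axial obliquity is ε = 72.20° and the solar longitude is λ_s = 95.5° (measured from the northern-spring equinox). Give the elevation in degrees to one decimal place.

50.7°

Solar declination: sin δ = sin ε · sin λ_s = sin 72.20° × sin 95.5° = 0.94775, so δ = +71.396°.
At local noon the hour angle is zero, so the zenith angle equals |φ − δ| = |+32.1° − (+71.396°)| = 39.296°.
Elevation = 90° − 39.296° = 50.7°.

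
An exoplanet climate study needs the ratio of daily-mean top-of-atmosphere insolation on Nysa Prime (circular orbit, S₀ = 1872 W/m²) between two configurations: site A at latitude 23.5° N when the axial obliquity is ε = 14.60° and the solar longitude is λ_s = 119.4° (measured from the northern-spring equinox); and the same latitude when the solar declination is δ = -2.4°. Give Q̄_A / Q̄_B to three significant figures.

— Configuration A (φ=+23.5°):
Solar declination: sin δ = sin ε · sin λ_s = sin 14.60° × sin 119.4° = 0.21961, so δ = +12.686°.
cos H₀ = −tan(+23.5°) tan(+12.686°) = -0.0979, H₀ = 1.6688 rad.
Bracket: H₀ sin φ sin δ + cos φ cos δ sin H₀ = 1.6688×0.39875×0.21961 + 0.91706×0.97559×0.99520 = 0.146136 + 0.890380 = 1.036516.
Q̄ = (S₀/π) × [bracket] = (1872/π) × 1.036516 = 617.64 W/m².
— Configuration B (φ=+23.5°):
cos H₀ = −tan(+23.5°) tan(-2.400°) = 0.0182, H₀ = 1.5526 rad.
Bracket: H₀ sin φ sin δ + cos φ cos δ sin H₀ = 1.5526×0.39875×-0.04188 + 0.91706×0.99912×0.99983 = -0.025928 + 0.916097 = 0.890169.
Q̄ = (S₀/π) × [bracket] = (1872/π) × 0.890169 = 530.43 W/m².
Ratio Q̄_A / Q̄_B = 617.64 / 530.43 = 1.164.

Q̄_A / Q̄_B ≈ 1.16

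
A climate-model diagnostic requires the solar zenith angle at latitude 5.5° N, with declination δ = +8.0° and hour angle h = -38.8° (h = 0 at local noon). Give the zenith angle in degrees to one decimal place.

cos θ_z = sin ϕ sin δ + cos ϕ cos δ cos h = 0.013339 + 0.768201 = 0.781540.
θ_z = arccos(0.781540) = 38.6°.

θ_z = 38.6°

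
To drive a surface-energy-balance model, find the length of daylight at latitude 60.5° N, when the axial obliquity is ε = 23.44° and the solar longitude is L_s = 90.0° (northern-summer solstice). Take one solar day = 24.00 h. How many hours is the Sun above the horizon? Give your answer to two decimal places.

Solar declination: sin δ = sin ε · sin L_s = sin 23.44° × sin 90.0° = 0.39779, so δ = +23.440°.
cos h₀ = −tan ϕ · tan δ = −tan(+60.5°) × tan(+23.440°) = -0.7663, so h₀ = 2.4439 rad = 140.03°.
Daylight = 2h₀/(2π) × 24.00 h = (2.4439/π) × 24.00 = 18.67 h.

18.67 h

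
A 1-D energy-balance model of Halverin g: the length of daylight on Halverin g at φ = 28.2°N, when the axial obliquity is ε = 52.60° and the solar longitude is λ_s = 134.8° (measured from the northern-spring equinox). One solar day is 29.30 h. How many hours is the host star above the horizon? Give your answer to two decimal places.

18.14 h

Solar declination: sin δ = sin ε · sin λ_s = sin 52.60° × sin 134.8° = 0.56369, so δ = +34.312°.
cos H₀ = −tan φ · tan δ = −tan(+28.2°) × tan(+34.312°) = -0.3659, so H₀ = 1.9454 rad = 111.46°.
Daylight = 2H₀/(2π) × 29.30 h = (1.9454/π) × 29.30 = 18.14 h.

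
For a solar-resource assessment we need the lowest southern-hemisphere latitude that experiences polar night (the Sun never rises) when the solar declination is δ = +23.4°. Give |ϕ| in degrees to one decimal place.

|ϕ| = 66.6°

Polar night requires cos h₀ = −tan ϕ tan δ ≥ 1, i.e. tan ϕ tan δ ≤ −1.
The boundary is |tan ϕ| · |tan δ| = 1, so |ϕ| = 90° − |δ| = 90° − 23.4° = 66.6° in the southern hemisphere.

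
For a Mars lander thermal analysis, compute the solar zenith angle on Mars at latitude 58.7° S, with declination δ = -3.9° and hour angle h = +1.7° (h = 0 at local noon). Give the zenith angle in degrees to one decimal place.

cos θ_z = sin φ sin δ + cos φ cos δ cos h = 0.058116 + 0.518088 = 0.576204.
θ_z = arccos(0.576204) = 54.8°.

θ_z = 54.8°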